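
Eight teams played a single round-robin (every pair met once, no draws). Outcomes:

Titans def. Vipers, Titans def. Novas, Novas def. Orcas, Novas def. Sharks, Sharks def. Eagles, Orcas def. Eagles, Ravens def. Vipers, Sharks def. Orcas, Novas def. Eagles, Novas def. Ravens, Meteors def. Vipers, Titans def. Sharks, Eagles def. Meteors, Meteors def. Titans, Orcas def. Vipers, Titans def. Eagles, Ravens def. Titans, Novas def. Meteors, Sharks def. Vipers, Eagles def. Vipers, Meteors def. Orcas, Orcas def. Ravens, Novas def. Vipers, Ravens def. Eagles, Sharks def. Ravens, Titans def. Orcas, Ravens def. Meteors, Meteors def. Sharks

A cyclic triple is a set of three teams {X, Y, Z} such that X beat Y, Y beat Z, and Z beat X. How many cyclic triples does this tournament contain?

9

Win totals: Titans 5, Ravens 4, Vipers 0, Meteors 4, Novas 6, Eagles 2, Orcas 3, Sharks 4.
A team with w wins dominates both others in C(w,2) triples; summing gives 10 + 6 + 0 + 6 + 15 + 1 + 3 + 6 = 47 transitive triples.
Total triples C(8,3) = 56, so cyclic triples = 56 − 47 = 9.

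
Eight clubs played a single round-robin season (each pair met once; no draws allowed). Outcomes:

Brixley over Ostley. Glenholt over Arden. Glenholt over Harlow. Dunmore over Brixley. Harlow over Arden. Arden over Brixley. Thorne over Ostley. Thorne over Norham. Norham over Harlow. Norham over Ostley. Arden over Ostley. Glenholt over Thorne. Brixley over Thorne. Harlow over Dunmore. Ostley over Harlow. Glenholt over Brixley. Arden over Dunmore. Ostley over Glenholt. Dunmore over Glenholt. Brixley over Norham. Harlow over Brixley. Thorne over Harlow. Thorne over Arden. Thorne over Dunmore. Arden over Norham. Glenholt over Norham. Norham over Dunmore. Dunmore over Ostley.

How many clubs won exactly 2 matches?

1

Win totals: Ostley 2, Thorne 5, Harlow 3, Arden 4, Brixley 3, Dunmore 3, Glenholt 5, Norham 3.
Exactly 2: Ostley — 1 club.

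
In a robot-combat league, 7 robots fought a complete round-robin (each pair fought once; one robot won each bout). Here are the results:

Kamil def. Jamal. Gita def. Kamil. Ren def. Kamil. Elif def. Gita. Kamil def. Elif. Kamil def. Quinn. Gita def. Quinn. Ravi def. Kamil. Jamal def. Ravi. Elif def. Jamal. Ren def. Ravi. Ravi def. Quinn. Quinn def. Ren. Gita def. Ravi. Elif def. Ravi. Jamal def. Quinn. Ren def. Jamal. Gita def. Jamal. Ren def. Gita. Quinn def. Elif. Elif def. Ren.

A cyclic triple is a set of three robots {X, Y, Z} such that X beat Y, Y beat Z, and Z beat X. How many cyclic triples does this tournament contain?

11

Win totals: Quinn 2, Elif 4, Ravi 2, Kamil 3, Jamal 2, Gita 4, Ren 4.
A robot with w wins dominates both others in C(w,2) triples; summing gives 1 + 6 + 1 + 3 + 1 + 6 + 6 = 24 transitive triples.
Total triples C(7,3) = 35, so cyclic triples = 35 − 24 = 11.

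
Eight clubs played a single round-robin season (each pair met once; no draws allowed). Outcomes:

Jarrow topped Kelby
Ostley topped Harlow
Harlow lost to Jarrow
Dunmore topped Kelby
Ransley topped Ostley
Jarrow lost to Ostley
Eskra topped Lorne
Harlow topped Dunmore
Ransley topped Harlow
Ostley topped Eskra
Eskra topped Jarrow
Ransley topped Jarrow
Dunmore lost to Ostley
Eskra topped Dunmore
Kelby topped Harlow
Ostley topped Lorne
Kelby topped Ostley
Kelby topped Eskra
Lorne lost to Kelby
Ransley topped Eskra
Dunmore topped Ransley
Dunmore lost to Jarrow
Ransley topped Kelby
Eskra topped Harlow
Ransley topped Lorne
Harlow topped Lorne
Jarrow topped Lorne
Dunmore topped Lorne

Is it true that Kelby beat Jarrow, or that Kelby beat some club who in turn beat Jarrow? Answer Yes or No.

Kelby did not beat Jarrow directly.
Kelby beat Ostley, Harlow, Eskra, Lorne. Of those, Ostley beat Jarrow.

Yes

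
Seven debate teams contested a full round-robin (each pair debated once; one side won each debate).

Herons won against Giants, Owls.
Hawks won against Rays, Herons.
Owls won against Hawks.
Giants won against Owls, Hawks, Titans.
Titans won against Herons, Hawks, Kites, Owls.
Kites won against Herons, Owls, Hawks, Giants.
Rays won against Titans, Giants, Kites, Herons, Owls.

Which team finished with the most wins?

Rays

Win totals: Kites 4, Titans 4, Herons 2, Owls 1, Rays 5, Giants 3, Hawks 2.
Rays leads with 5 wins (next highest: 4).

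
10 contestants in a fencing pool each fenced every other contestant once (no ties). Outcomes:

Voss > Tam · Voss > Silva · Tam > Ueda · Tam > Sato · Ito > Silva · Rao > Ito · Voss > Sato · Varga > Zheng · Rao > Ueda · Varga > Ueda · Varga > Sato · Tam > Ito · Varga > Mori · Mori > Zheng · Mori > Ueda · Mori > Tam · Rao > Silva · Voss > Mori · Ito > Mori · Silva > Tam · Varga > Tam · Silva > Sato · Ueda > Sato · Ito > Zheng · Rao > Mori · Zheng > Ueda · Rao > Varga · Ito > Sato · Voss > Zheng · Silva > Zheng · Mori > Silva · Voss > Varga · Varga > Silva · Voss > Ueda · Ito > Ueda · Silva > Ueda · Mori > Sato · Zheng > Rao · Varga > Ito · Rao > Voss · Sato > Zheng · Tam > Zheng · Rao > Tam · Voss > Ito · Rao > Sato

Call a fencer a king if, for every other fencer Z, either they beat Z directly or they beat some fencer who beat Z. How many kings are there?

Sato cannot reach Ito, Voss, Silva, Mori, Varga, Tam in two steps.
Ito cannot reach Voss, Varga in two steps.
Voss reaches everyone (king).
Silva cannot reach Voss, Mori, Varga in two steps.
Zheng reaches everyone (king).
Mori cannot reach Voss, Varga in two steps.
Varga cannot reach Voss in two steps.
Rao reaches everyone (king).
Ueda cannot reach Ito, Voss, Silva, Mori, Varga, Rao, Tam in two steps.
Tam cannot reach Voss, Varga in two steps.
Kings: Voss, Zheng, Rao — 3.

3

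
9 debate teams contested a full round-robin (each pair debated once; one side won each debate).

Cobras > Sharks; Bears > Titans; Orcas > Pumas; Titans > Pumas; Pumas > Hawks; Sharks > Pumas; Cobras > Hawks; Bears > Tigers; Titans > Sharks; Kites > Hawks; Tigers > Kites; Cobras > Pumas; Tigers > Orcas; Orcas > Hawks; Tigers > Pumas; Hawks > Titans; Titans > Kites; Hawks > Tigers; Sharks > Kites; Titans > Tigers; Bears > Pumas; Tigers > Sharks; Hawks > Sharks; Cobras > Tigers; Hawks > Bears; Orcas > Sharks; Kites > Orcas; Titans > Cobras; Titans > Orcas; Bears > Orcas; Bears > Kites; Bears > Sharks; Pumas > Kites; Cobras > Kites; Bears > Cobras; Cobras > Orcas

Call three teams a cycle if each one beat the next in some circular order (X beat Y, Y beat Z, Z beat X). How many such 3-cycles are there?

Win totals: Orcas 3, Tigers 4, Pumas 2, Cobras 6, Titans 6, Hawks 4, Kites 2, Bears 7, Sharks 2.
A team with w wins dominates both others in C(w,2) triples; summing gives 3 + 6 + 1 + 15 + 15 + 6 + 1 + 21 + 1 = 69 transitive triples.
Total triples C(9,3) = 84, so cyclic triples = 84 − 69 = 15.

15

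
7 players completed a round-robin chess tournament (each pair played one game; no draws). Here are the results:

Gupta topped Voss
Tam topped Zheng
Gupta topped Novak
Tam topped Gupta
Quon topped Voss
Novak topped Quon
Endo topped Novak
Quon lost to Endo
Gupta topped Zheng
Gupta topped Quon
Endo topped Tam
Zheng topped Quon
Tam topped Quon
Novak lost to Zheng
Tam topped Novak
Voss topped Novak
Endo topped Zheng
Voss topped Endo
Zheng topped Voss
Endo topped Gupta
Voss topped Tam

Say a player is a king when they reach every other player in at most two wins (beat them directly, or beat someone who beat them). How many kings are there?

3

Zheng cannot reach Gupta in two steps.
Tam cannot reach Endo in two steps.
Gupta reaches everyone (king).
Endo reaches everyone (king).
Voss reaches everyone (king).
Quon cannot reach Zheng, Gupta in two steps.
Novak cannot reach Zheng, Tam, Gupta, Endo in two steps.
Kings: Gupta, Endo, Voss — 3.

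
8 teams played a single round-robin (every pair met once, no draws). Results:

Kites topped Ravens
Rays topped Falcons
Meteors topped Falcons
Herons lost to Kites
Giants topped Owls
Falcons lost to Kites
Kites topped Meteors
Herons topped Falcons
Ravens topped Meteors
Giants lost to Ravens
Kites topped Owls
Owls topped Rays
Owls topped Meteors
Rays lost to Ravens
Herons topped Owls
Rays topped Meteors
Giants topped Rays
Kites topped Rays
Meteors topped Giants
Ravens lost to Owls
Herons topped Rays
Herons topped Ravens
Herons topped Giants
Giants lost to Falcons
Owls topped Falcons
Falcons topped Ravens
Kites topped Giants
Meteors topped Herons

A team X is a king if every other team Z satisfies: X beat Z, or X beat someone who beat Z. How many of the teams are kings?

Herons cannot reach Kites in two steps.
Falcons cannot reach Herons, Kites in two steps.
Rays cannot reach Kites, Owls in two steps.
Ravens cannot reach Kites in two steps.
Kites reaches everyone (king).
Owls cannot reach Kites in two steps.
Giants cannot reach Herons, Kites in two steps.
Meteors cannot reach Kites in two steps.
Kings: Kites — 1.

1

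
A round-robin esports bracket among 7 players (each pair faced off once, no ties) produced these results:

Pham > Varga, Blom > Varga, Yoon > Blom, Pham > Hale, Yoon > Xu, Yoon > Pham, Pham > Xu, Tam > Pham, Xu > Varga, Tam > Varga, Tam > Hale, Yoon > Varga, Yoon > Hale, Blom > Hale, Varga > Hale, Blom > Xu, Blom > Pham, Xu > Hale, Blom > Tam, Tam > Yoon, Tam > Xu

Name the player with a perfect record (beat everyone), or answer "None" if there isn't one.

Highest win total is Yoon with 5 (out of 6 possible).
Yoon lost to Tam, so no player went undefeated.

None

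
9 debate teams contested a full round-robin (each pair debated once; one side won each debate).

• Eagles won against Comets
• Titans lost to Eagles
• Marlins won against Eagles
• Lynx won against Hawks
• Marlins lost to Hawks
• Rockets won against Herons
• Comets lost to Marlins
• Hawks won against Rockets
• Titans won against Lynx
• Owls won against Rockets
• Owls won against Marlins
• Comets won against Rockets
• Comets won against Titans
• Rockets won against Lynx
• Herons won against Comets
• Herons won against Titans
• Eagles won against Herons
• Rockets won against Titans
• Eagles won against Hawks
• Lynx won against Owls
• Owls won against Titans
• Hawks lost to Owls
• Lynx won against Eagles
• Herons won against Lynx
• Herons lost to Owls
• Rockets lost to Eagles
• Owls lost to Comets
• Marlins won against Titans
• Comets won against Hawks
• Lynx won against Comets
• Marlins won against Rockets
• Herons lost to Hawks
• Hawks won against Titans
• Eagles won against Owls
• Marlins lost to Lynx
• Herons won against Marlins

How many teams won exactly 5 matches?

Win totals: Herons 4, Lynx 5, Marlins 4, Hawks 4, Rockets 3, Comets 4, Eagles 6, Titans 1, Owls 5.
Exactly 5: Lynx, Owls — 2 teams.

2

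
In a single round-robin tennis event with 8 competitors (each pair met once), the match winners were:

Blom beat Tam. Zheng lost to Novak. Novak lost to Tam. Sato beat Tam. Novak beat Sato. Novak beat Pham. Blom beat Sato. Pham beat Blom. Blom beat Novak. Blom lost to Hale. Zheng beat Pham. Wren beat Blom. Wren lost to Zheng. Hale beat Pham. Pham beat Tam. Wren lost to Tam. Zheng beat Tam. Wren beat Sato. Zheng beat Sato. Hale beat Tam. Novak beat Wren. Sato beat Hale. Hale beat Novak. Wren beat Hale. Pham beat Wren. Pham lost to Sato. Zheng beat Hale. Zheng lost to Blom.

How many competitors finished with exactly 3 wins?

Win totals: Hale 4, Wren 3, Tam 2, Pham 3, Sato 3, Novak 4, Zheng 5, Blom 4.
Exactly 3: Wren, Pham, Sato — 3 competitors.

3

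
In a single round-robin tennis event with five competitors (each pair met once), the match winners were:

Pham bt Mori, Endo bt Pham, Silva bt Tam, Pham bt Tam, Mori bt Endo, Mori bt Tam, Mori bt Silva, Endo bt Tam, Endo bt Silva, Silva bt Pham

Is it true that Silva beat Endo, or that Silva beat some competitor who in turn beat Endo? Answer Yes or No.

Silva did not beat Endo directly.
Silva beat Pham, Tam, but each of them lost to Endo. No two-step path.

No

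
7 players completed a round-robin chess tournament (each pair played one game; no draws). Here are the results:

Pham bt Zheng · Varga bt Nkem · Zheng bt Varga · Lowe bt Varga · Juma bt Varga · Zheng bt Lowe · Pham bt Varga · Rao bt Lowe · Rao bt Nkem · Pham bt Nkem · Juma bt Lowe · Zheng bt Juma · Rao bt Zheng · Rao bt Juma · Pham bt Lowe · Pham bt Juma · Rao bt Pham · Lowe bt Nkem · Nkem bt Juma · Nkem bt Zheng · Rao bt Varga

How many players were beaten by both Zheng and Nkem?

1

Zheng beat: Juma, Lowe, Varga.
Nkem beat: Juma, Zheng.
Both beat: Juma — 1.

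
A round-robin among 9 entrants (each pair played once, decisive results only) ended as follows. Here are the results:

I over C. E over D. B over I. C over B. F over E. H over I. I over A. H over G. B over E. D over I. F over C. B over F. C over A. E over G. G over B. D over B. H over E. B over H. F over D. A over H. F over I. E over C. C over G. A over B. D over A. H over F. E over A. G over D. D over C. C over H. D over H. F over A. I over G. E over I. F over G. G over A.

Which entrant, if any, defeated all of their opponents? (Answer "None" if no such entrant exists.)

Highest win total is F with 6 (out of 8 possible).
F lost to B, H, so no entrant went undefeated.

None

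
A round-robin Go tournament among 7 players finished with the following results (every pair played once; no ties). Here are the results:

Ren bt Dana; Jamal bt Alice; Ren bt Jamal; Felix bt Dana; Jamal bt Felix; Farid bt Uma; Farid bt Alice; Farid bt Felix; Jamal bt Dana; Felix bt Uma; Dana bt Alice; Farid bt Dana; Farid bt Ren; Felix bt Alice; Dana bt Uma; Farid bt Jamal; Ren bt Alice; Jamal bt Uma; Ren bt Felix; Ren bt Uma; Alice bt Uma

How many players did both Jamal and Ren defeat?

Jamal beat: Uma, Alice, Dana, Felix.
Ren beat: Jamal, Uma, Alice, Dana, Felix.
Both beat: Uma, Alice, Dana, Felix — 4.

4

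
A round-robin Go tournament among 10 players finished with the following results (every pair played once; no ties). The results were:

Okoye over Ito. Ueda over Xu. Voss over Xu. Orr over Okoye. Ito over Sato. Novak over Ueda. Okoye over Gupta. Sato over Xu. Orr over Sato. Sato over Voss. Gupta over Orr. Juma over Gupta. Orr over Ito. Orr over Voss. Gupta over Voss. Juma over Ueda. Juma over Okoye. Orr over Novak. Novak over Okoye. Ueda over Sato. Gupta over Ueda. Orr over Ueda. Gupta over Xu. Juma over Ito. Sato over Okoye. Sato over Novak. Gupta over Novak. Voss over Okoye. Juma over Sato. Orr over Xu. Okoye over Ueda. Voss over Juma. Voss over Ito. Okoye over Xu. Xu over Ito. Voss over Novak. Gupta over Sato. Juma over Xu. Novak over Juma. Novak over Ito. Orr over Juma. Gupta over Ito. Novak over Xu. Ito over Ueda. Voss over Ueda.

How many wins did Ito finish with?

Ito's results: beat Ueda, Sato; lost to Juma, Okoye, Xu, Gupta, Orr, Voss, Novak.
That is 2 wins.

2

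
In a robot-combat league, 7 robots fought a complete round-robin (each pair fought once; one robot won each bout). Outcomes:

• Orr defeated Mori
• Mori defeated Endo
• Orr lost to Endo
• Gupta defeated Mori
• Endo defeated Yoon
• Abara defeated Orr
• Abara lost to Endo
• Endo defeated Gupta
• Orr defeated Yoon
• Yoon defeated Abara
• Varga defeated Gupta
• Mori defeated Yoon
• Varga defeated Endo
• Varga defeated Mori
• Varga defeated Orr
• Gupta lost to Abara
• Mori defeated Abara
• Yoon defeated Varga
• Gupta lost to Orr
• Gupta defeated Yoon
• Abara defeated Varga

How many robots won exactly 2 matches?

Win totals: Gupta 2, Orr 3, Yoon 2, Mori 3, Varga 4, Endo 4, Abara 3.
Exactly 2: Gupta, Yoon — 2 robots.

2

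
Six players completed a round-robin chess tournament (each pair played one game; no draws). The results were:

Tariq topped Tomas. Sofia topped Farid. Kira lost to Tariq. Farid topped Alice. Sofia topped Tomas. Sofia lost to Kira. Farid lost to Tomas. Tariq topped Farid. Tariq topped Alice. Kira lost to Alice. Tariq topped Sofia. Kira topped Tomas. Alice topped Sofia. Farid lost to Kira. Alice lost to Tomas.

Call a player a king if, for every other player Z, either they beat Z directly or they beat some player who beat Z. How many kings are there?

Tomas cannot reach Tariq in two steps.
Tariq reaches everyone (king).
Sofia cannot reach Tariq, Kira in two steps.
Farid cannot reach Tomas, Tariq in two steps.
Alice cannot reach Tariq in two steps.
Kira cannot reach Tariq in two steps.
Kings: Tariq — 1.

1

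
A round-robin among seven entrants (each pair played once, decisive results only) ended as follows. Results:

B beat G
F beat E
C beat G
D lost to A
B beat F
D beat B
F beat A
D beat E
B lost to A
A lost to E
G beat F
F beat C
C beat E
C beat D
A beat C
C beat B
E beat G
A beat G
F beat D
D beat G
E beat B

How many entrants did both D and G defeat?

0

D beat: B, E, G.
G beat: F.
No one was beaten by both.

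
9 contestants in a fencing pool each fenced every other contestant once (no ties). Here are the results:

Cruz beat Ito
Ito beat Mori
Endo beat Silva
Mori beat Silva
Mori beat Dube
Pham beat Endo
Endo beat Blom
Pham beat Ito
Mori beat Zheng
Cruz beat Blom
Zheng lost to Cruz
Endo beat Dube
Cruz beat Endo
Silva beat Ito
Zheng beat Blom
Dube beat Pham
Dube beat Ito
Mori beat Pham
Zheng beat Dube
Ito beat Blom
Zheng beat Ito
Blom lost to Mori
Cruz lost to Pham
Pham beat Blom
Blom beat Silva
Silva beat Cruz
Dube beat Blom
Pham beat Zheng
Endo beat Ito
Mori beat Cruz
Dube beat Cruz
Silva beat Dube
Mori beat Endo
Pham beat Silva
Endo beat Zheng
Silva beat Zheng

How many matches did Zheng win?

3

Zheng's results: beat Blom, Ito, Dube; lost to Cruz, Silva, Pham, Endo, Mori.
That is 3 wins.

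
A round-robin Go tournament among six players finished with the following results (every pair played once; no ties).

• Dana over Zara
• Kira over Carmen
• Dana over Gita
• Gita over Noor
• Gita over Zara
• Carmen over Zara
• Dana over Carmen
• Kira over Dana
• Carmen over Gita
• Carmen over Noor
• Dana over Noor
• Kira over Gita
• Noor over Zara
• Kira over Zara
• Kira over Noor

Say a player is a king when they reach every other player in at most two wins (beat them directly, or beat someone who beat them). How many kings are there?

Dana cannot reach Kira in two steps.
Carmen cannot reach Dana, Kira in two steps.
Gita cannot reach Dana, Carmen, Kira in two steps.
Noor cannot reach Dana, Carmen, Gita, Kira in two steps.
Kira reaches everyone (king).
Zara cannot reach Dana, Carmen, Gita, Noor, Kira in two steps.
Kings: Kira — 1.

1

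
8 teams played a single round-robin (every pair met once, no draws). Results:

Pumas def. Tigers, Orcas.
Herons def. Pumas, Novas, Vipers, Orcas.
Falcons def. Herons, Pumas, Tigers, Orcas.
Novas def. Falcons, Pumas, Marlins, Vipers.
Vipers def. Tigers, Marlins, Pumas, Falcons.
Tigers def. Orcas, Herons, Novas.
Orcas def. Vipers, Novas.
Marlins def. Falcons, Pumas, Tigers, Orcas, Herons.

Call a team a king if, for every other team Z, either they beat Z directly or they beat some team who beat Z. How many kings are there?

Tigers reaches everyone (king).
Novas reaches everyone (king).
Orcas cannot reach Herons in two steps.
Herons reaches everyone (king).
Vipers reaches everyone (king).
Pumas cannot reach Falcons, Marlins in two steps.
Falcons cannot reach Marlins in two steps.
Marlins reaches everyone (king).
Kings: Tigers, Novas, Herons, Vipers, Marlins — 5.

5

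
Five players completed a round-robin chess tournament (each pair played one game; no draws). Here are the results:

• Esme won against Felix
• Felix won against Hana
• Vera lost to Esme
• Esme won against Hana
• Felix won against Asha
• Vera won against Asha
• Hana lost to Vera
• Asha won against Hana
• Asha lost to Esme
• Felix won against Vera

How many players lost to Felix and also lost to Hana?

Felix beat: Hana, Asha, Vera.
Hana beat: no one.
No one was beaten by both.

0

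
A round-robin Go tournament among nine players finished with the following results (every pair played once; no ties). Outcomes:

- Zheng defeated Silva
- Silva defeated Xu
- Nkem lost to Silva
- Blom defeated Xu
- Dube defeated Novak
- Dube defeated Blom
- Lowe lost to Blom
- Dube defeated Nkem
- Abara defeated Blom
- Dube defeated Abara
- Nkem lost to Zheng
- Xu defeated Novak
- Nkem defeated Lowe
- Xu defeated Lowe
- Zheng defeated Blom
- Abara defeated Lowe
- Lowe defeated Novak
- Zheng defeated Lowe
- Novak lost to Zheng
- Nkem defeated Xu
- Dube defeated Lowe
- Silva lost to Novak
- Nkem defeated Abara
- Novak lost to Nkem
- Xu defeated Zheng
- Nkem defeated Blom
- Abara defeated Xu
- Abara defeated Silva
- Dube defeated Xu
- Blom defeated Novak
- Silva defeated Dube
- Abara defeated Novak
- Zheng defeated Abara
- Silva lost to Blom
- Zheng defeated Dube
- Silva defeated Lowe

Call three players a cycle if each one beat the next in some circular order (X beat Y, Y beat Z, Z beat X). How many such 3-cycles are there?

Win totals: Xu 3, Lowe 1, Abara 5, Zheng 7, Blom 4, Nkem 5, Dube 6, Silva 4, Novak 1.
A player with w wins dominates both others in C(w,2) triples; summing gives 3 + 0 + 10 + 21 + 6 + 10 + 15 + 6 + 0 = 71 transitive triples.
Total triples C(9,3) = 84, so cyclic triples = 84 − 71 = 13.

13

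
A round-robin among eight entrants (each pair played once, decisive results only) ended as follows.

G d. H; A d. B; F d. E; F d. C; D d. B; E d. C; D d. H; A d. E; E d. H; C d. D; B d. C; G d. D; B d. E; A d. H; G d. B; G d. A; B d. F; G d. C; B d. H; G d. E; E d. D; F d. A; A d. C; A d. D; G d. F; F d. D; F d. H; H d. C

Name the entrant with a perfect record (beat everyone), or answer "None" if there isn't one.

G has 7 wins out of 7 opponents — a perfect record.

G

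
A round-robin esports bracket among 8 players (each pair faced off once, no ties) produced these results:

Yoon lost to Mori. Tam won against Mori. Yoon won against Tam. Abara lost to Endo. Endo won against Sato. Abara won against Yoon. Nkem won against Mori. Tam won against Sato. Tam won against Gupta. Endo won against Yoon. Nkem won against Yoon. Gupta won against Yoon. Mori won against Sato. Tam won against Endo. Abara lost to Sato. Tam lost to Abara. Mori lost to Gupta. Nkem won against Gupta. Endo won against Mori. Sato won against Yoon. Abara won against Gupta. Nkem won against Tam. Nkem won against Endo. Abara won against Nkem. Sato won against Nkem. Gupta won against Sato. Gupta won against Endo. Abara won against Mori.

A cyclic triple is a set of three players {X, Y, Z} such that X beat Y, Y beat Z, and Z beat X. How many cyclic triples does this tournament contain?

Win totals: Abara 5, Sato 3, Mori 2, Gupta 4, Nkem 5, Yoon 1, Endo 4, Tam 4.
A player with w wins dominates both others in C(w,2) triples; summing gives 10 + 3 + 1 + 6 + 10 + 0 + 6 + 6 = 42 transitive triples.
Total triples C(8,3) = 56, so cyclic triples = 56 − 42 = 14.

14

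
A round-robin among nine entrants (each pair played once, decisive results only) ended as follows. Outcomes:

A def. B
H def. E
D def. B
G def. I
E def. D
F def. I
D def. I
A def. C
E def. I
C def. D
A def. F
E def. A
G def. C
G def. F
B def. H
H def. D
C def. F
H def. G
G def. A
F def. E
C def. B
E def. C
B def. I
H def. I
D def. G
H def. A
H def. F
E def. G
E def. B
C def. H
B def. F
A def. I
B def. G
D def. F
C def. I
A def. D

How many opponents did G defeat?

4

G's results: beat A, C, F, I; lost to B, D, E, H.
That is 4 wins.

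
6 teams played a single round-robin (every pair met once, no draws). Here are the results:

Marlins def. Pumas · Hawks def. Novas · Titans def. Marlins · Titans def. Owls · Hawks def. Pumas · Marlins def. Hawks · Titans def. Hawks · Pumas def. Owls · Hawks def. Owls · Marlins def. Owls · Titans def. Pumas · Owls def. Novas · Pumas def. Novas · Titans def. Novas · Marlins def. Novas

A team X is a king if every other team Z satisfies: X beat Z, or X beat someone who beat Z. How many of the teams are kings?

1

Hawks cannot reach Titans, Marlins in two steps.
Titans reaches everyone (king).
Owls cannot reach Hawks, Titans, Pumas, Marlins in two steps.
Pumas cannot reach Hawks, Titans, Marlins in two steps.
Novas cannot reach Hawks, Titans, Owls, Pumas, Marlins in two steps.
Marlins cannot reach Titans in two steps.
Kings: Titans — 1.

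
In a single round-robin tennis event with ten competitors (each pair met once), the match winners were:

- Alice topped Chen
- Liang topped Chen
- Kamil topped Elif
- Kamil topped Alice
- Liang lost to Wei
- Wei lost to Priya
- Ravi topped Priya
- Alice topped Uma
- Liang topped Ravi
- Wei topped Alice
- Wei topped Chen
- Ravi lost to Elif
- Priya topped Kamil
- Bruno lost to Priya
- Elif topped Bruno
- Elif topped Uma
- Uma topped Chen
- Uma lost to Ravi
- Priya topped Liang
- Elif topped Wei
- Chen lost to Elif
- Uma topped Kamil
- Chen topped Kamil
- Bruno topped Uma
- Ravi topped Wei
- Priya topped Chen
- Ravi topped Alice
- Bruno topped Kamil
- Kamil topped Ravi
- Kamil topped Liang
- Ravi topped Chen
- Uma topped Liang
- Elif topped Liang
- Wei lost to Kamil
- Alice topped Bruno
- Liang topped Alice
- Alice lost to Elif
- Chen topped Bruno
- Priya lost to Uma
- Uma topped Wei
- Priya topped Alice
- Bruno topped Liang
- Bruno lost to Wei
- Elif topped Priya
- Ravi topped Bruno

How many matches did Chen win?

2

Chen's results: beat Bruno, Kamil; lost to Ravi, Elif, Uma, Liang, Wei, Priya, Alice.
That is 2 wins.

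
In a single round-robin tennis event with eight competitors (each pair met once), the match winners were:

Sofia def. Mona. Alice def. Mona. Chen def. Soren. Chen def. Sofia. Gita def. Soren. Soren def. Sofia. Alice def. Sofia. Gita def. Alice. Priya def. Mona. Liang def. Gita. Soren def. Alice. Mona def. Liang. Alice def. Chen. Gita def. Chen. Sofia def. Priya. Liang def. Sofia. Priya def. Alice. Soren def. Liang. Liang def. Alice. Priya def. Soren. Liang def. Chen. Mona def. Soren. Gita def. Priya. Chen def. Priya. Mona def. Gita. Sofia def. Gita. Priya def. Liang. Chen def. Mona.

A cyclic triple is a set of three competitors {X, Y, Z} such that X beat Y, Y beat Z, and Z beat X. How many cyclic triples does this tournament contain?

Win totals: Mona 3, Liang 4, Alice 3, Priya 4, Soren 3, Gita 4, Chen 4, Sofia 3.
A competitor with w wins dominates both others in C(w,2) triples; summing gives 3 + 6 + 3 + 6 + 3 + 6 + 6 + 3 = 36 transitive triples.
Total triples C(8,3) = 56, so cyclic triples = 56 − 36 = 20.

20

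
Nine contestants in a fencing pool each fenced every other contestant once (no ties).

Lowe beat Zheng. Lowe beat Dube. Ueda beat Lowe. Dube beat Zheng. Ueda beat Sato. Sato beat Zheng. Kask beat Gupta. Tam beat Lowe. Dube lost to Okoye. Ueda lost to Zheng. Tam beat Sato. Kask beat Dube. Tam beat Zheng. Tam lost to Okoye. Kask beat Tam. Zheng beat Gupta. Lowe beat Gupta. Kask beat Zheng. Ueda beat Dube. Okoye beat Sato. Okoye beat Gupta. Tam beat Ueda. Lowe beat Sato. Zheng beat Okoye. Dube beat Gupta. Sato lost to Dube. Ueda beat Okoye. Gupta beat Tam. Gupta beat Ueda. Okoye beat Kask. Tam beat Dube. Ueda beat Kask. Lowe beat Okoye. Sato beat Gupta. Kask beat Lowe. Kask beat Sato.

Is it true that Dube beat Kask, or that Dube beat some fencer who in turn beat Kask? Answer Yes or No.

No

Dube did not beat Kask directly.
Dube beat Sato, Gupta, Zheng, but each of them lost to Kask. No two-step path.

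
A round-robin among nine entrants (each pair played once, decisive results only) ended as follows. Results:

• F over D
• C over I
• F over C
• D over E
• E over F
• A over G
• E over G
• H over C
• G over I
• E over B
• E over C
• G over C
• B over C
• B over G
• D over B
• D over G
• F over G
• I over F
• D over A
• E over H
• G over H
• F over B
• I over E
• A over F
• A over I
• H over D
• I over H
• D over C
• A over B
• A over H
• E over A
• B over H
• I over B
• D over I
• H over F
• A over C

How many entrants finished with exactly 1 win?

1

Win totals: A 6, B 3, C 1, D 6, E 6, F 4, G 3, H 3, I 4.
Exactly 1: C — 1 entrant.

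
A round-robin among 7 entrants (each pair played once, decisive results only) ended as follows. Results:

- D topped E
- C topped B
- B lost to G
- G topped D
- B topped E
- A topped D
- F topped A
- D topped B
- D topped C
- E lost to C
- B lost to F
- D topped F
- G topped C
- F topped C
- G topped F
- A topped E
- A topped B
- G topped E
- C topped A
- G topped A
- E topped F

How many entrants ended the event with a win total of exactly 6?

Win totals: A 3, B 1, C 3, D 4, E 1, F 3, G 6.
Exactly 6: G — 1 entrant.

1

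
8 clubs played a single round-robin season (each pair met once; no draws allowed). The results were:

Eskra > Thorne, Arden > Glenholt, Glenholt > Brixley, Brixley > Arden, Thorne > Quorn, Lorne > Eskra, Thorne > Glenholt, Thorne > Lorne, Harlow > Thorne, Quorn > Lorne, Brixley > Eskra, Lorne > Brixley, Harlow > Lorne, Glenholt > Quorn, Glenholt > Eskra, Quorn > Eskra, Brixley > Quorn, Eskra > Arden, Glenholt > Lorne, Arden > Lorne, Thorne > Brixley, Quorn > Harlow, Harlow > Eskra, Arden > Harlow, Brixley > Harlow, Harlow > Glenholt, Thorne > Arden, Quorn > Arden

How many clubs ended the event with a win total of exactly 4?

4

Win totals: Arden 3, Thorne 5, Eskra 2, Brixley 4, Harlow 4, Lorne 2, Quorn 4, Glenholt 4.
Exactly 4: Brixley, Harlow, Quorn, Glenholt — 4 clubs.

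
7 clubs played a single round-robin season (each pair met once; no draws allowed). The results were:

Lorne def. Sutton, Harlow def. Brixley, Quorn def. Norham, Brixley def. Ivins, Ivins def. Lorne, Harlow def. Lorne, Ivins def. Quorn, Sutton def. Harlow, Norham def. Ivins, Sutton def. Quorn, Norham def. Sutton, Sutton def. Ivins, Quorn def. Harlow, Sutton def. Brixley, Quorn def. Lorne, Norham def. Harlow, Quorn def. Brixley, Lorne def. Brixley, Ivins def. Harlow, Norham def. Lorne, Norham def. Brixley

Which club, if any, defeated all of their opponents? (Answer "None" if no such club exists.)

Highest win total is Norham with 5 (out of 6 possible).
Norham lost to Quorn, so no club went undefeated.

None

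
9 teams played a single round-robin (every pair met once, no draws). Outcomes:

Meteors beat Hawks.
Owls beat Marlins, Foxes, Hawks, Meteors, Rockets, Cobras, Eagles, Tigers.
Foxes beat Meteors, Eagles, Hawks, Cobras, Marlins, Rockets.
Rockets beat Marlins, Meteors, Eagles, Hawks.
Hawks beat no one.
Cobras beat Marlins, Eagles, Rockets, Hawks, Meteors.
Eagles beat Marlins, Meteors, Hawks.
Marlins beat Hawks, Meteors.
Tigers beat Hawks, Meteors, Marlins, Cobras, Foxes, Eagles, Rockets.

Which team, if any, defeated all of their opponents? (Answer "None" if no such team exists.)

Owls has 8 wins out of 8 opponents — a perfect record.

Owls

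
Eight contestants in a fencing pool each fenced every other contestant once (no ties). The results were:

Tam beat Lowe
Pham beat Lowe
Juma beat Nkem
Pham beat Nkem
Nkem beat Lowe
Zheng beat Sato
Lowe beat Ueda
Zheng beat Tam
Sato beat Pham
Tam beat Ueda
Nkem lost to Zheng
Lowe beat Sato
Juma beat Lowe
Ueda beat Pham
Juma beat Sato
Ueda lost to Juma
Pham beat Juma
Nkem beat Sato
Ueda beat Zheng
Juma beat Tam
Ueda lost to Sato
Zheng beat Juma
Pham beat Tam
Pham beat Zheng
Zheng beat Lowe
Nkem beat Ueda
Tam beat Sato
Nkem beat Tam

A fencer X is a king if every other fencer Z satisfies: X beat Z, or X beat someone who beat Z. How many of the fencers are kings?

5

Tam cannot reach Juma, Nkem in two steps.
Lowe cannot reach Tam, Juma, Nkem in two steps.
Juma reaches everyone (king).
Nkem cannot reach Juma in two steps.
Pham reaches everyone (king).
Zheng reaches everyone (king).
Ueda reaches everyone (king).
Sato reaches everyone (king).
Kings: Juma, Pham, Zheng, Ueda, Sato — 5.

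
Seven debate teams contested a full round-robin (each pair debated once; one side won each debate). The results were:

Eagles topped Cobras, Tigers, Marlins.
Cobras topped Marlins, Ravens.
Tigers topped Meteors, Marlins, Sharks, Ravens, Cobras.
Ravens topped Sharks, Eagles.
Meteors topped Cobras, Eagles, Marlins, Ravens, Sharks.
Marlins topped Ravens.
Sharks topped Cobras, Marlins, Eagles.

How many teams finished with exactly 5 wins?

Win totals: Cobras 2, Ravens 2, Marlins 1, Tigers 5, Eagles 3, Meteors 5, Sharks 3.
Exactly 5: Tigers, Meteors — 2 teams.

2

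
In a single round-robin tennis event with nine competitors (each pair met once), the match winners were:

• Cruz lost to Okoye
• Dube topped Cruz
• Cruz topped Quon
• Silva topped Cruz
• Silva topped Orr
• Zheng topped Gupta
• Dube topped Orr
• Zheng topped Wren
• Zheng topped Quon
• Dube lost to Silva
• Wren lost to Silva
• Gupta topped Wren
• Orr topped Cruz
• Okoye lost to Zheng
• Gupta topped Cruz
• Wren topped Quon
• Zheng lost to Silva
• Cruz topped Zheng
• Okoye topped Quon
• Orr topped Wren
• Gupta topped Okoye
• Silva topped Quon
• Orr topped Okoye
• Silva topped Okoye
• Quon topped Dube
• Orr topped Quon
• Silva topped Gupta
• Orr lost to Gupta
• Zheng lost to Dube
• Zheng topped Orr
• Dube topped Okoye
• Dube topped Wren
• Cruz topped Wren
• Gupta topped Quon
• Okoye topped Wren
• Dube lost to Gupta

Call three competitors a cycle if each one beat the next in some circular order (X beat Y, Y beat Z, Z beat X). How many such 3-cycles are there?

Win totals: Quon 1, Dube 5, Zheng 5, Cruz 3, Okoye 3, Silva 8, Orr 4, Gupta 6, Wren 1.
A competitor with w wins dominates both others in C(w,2) triples; summing gives 0 + 10 + 10 + 3 + 3 + 28 + 6 + 15 + 0 = 75 transitive triples.
Total triples C(9,3) = 84, so cyclic triples = 84 − 75 = 9.

9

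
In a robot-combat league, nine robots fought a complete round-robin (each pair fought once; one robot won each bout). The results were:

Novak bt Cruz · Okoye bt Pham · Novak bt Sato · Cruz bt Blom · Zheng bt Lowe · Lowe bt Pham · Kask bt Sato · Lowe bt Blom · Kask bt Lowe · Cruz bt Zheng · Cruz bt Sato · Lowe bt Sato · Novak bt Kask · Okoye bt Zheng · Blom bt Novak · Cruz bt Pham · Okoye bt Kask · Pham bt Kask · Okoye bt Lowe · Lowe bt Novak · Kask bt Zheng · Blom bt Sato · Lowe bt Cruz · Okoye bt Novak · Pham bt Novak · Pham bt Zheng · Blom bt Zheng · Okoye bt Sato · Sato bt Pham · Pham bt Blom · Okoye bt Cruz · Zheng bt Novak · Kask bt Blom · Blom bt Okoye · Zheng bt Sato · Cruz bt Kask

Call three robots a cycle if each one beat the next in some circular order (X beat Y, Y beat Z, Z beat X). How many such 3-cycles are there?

19

Win totals: Novak 3, Lowe 5, Blom 4, Cruz 5, Kask 4, Pham 4, Okoye 7, Zheng 3, Sato 1.
A robot with w wins dominates both others in C(w,2) triples; summing gives 3 + 10 + 6 + 10 + 6 + 6 + 21 + 3 + 0 = 65 transitive triples.
Total triples C(9,3) = 84, so cyclic triples = 84 − 65 = 19.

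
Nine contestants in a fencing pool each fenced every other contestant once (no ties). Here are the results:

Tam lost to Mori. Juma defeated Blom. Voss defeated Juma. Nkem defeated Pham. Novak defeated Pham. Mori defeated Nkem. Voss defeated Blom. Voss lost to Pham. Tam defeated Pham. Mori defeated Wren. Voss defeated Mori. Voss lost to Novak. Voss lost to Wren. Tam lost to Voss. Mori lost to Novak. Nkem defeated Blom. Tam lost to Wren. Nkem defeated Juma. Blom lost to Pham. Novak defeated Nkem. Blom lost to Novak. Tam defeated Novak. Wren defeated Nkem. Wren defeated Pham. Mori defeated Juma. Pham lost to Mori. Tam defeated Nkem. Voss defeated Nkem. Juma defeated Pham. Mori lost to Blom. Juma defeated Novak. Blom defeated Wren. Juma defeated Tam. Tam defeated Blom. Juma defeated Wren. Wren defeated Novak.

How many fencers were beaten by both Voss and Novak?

Voss beat: Blom, Mori, Juma, Nkem, Tam.
Novak beat: Blom, Pham, Mori, Nkem, Voss.
Both beat: Blom, Mori, Nkem — 3.

3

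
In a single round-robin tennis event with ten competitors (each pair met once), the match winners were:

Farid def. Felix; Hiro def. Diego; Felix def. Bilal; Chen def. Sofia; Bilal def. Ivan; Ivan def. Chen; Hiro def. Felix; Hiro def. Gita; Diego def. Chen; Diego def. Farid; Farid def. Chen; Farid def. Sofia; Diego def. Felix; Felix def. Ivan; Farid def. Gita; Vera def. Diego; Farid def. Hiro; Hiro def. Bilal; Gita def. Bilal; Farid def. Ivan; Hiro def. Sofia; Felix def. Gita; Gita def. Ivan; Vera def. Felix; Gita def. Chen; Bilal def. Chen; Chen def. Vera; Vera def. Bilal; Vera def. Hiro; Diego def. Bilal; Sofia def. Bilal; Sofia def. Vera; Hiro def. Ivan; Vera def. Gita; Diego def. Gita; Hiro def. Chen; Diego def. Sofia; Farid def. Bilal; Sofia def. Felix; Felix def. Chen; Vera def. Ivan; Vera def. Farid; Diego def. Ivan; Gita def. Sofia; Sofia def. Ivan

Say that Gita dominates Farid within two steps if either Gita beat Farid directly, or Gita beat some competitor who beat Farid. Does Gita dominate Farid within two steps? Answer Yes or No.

Gita did not beat Farid directly.
Gita beat Ivan, Chen, Sofia, Bilal, but each of them lost to Farid. No two-step path.

No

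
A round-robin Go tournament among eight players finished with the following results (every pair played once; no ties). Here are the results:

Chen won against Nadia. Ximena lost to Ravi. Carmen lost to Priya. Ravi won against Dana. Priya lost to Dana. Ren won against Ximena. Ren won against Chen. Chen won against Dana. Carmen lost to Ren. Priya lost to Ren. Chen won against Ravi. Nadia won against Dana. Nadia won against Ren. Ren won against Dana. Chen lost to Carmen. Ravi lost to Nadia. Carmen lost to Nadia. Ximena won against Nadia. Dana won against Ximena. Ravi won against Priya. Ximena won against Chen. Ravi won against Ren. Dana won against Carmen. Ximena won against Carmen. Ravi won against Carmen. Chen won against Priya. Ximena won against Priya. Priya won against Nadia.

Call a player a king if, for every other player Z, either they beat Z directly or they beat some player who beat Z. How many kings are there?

Nadia reaches everyone (king).
Priya cannot reach Ximena in two steps.
Carmen cannot reach Ren, Ximena in two steps.
Dana cannot reach Ren, Ravi in two steps.
Chen reaches everyone (king).
Ren reaches everyone (king).
Ravi reaches everyone (king).
Ximena reaches everyone (king).
Kings: Nadia, Chen, Ren, Ravi, Ximena — 5.

5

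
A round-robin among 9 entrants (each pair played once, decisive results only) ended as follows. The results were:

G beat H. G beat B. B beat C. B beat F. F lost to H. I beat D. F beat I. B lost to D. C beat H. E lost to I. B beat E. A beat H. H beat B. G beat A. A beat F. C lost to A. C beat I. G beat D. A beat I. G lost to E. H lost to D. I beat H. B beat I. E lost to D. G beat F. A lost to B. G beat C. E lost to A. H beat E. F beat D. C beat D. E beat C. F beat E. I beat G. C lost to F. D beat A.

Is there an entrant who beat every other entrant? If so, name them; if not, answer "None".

None

Highest win total is G with 6 (out of 8 possible).
G lost to E, I, so no entrant went undefeated.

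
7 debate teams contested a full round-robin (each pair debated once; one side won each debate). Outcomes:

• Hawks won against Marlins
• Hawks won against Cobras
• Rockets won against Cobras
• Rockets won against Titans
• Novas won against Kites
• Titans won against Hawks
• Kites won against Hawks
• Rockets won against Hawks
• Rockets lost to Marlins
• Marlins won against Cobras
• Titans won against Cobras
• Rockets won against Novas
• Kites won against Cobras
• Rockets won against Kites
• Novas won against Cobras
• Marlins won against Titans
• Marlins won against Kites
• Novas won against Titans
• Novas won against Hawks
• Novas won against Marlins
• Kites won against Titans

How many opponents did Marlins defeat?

4

Marlins' results: beat Kites, Titans, Rockets, Cobras; lost to Novas, Hawks.
That is 4 wins.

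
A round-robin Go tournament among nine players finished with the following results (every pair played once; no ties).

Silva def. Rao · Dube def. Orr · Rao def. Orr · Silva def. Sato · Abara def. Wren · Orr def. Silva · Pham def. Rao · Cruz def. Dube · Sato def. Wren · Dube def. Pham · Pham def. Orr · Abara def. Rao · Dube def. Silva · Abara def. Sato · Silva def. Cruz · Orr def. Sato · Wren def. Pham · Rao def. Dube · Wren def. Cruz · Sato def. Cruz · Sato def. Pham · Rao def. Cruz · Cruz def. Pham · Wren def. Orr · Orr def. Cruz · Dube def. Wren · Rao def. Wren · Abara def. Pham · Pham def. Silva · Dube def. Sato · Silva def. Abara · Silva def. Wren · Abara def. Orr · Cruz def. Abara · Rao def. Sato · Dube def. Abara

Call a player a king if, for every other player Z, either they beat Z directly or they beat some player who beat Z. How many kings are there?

9

Silva reaches everyone (king).
Pham reaches everyone (king).
Rao reaches everyone (king).
Orr reaches everyone (king).
Cruz reaches everyone (king).
Dube reaches everyone (king).
Wren reaches everyone (king).
Abara reaches everyone (king).
Sato reaches everyone (king).
Kings: Silva, Pham, Rao, Orr, Cruz, Dube, Wren, Abara, Sato — 9.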